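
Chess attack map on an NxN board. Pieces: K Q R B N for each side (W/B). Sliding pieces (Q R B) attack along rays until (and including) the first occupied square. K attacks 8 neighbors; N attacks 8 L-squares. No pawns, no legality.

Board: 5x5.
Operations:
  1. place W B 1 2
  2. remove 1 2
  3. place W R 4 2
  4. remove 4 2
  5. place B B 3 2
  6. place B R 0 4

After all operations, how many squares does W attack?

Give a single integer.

Answer: 0

Derivation:
Op 1: place WB@(1,2)
Op 2: remove (1,2)
Op 3: place WR@(4,2)
Op 4: remove (4,2)
Op 5: place BB@(3,2)
Op 6: place BR@(0,4)
Per-piece attacks for W:
Union (0 distinct): (none)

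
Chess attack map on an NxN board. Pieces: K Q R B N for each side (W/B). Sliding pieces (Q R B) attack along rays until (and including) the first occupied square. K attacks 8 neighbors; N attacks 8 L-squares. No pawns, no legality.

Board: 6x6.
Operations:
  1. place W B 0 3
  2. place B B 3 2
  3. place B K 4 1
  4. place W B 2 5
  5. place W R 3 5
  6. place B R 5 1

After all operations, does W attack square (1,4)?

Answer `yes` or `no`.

Answer: yes

Derivation:
Op 1: place WB@(0,3)
Op 2: place BB@(3,2)
Op 3: place BK@(4,1)
Op 4: place WB@(2,5)
Op 5: place WR@(3,5)
Op 6: place BR@(5,1)
Per-piece attacks for W:
  WB@(0,3): attacks (1,4) (2,5) (1,2) (2,1) (3,0) [ray(1,1) blocked at (2,5)]
  WB@(2,5): attacks (3,4) (4,3) (5,2) (1,4) (0,3) [ray(-1,-1) blocked at (0,3)]
  WR@(3,5): attacks (3,4) (3,3) (3,2) (4,5) (5,5) (2,5) [ray(0,-1) blocked at (3,2); ray(-1,0) blocked at (2,5)]
W attacks (1,4): yes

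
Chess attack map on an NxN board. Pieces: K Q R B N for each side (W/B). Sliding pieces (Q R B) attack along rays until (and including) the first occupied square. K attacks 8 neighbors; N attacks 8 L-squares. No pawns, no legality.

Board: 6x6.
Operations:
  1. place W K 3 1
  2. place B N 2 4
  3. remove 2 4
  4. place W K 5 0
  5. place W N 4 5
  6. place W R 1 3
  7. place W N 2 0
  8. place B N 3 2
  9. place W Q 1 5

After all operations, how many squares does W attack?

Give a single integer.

Op 1: place WK@(3,1)
Op 2: place BN@(2,4)
Op 3: remove (2,4)
Op 4: place WK@(5,0)
Op 5: place WN@(4,5)
Op 6: place WR@(1,3)
Op 7: place WN@(2,0)
Op 8: place BN@(3,2)
Op 9: place WQ@(1,5)
Per-piece attacks for W:
  WR@(1,3): attacks (1,4) (1,5) (1,2) (1,1) (1,0) (2,3) (3,3) (4,3) (5,3) (0,3) [ray(0,1) blocked at (1,5)]
  WQ@(1,5): attacks (1,4) (1,3) (2,5) (3,5) (4,5) (0,5) (2,4) (3,3) (4,2) (5,1) (0,4) [ray(0,-1) blocked at (1,3); ray(1,0) blocked at (4,5)]
  WN@(2,0): attacks (3,2) (4,1) (1,2) (0,1)
  WK@(3,1): attacks (3,2) (3,0) (4,1) (2,1) (4,2) (4,0) (2,2) (2,0)
  WN@(4,5): attacks (5,3) (3,3) (2,4)
  WK@(5,0): attacks (5,1) (4,0) (4,1)
Union (27 distinct): (0,1) (0,3) (0,4) (0,5) (1,0) (1,1) (1,2) (1,3) (1,4) (1,5) (2,0) (2,1) (2,2) (2,3) (2,4) (2,5) (3,0) (3,2) (3,3) (3,5) (4,0) (4,1) (4,2) (4,3) (4,5) (5,1) (5,3)

Answer: 27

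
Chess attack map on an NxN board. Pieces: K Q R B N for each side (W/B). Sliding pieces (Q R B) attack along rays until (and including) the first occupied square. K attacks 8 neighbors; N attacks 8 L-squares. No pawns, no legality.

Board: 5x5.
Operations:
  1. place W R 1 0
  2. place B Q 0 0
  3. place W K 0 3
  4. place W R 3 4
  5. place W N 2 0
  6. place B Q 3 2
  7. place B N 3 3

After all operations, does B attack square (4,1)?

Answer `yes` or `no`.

Op 1: place WR@(1,0)
Op 2: place BQ@(0,0)
Op 3: place WK@(0,3)
Op 4: place WR@(3,4)
Op 5: place WN@(2,0)
Op 6: place BQ@(3,2)
Op 7: place BN@(3,3)
Per-piece attacks for B:
  BQ@(0,0): attacks (0,1) (0,2) (0,3) (1,0) (1,1) (2,2) (3,3) [ray(0,1) blocked at (0,3); ray(1,0) blocked at (1,0); ray(1,1) blocked at (3,3)]
  BQ@(3,2): attacks (3,3) (3,1) (3,0) (4,2) (2,2) (1,2) (0,2) (4,3) (4,1) (2,3) (1,4) (2,1) (1,0) [ray(0,1) blocked at (3,3); ray(-1,-1) blocked at (1,0)]
  BN@(3,3): attacks (1,4) (4,1) (2,1) (1,2)
B attacks (4,1): yes

Answer: yes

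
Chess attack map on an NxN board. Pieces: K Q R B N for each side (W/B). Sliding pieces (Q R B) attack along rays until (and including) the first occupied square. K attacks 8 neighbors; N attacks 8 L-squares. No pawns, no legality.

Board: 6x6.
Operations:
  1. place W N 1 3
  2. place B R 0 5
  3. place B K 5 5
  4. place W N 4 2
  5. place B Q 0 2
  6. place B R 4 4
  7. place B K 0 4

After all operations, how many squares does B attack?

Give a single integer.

Answer: 23

Derivation:
Op 1: place WN@(1,3)
Op 2: place BR@(0,5)
Op 3: place BK@(5,5)
Op 4: place WN@(4,2)
Op 5: place BQ@(0,2)
Op 6: place BR@(4,4)
Op 7: place BK@(0,4)
Per-piece attacks for B:
  BQ@(0,2): attacks (0,3) (0,4) (0,1) (0,0) (1,2) (2,2) (3,2) (4,2) (1,3) (1,1) (2,0) [ray(0,1) blocked at (0,4); ray(1,0) blocked at (4,2); ray(1,1) blocked at (1,3)]
  BK@(0,4): attacks (0,5) (0,3) (1,4) (1,5) (1,3)
  BR@(0,5): attacks (0,4) (1,5) (2,5) (3,5) (4,5) (5,5) [ray(0,-1) blocked at (0,4); ray(1,0) blocked at (5,5)]
  BR@(4,4): attacks (4,5) (4,3) (4,2) (5,4) (3,4) (2,4) (1,4) (0,4) [ray(0,-1) blocked at (4,2); ray(-1,0) blocked at (0,4)]
  BK@(5,5): attacks (5,4) (4,5) (4,4)
Union (23 distinct): (0,0) (0,1) (0,3) (0,4) (0,5) (1,1) (1,2) (1,3) (1,4) (1,5) (2,0) (2,2) (2,4) (2,5) (3,2) (3,4) (3,5) (4,2) (4,3) (4,4) (4,5) (5,4) (5,5)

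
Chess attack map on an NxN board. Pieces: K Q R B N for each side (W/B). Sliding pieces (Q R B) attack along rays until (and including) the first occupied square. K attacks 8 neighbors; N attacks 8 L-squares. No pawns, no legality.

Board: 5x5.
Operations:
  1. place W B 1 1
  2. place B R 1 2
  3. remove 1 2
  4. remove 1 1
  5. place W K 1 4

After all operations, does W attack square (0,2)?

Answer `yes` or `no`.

Answer: no

Derivation:
Op 1: place WB@(1,1)
Op 2: place BR@(1,2)
Op 3: remove (1,2)
Op 4: remove (1,1)
Op 5: place WK@(1,4)
Per-piece attacks for W:
  WK@(1,4): attacks (1,3) (2,4) (0,4) (2,3) (0,3)
W attacks (0,2): no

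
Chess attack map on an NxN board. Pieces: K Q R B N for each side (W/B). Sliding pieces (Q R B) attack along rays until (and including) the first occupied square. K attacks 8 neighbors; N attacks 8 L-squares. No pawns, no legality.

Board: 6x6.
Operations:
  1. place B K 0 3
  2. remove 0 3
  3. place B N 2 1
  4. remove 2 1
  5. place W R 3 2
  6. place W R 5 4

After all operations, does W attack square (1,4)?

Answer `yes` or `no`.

Answer: yes

Derivation:
Op 1: place BK@(0,3)
Op 2: remove (0,3)
Op 3: place BN@(2,1)
Op 4: remove (2,1)
Op 5: place WR@(3,2)
Op 6: place WR@(5,4)
Per-piece attacks for W:
  WR@(3,2): attacks (3,3) (3,4) (3,5) (3,1) (3,0) (4,2) (5,2) (2,2) (1,2) (0,2)
  WR@(5,4): attacks (5,5) (5,3) (5,2) (5,1) (5,0) (4,4) (3,4) (2,4) (1,4) (0,4)
W attacks (1,4): yes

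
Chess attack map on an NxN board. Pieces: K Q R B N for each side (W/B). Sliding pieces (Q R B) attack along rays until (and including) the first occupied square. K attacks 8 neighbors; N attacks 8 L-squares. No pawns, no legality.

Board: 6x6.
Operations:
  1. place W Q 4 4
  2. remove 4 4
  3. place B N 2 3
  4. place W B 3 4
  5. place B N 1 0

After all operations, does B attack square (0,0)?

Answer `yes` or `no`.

Op 1: place WQ@(4,4)
Op 2: remove (4,4)
Op 3: place BN@(2,3)
Op 4: place WB@(3,4)
Op 5: place BN@(1,0)
Per-piece attacks for B:
  BN@(1,0): attacks (2,2) (3,1) (0,2)
  BN@(2,3): attacks (3,5) (4,4) (1,5) (0,4) (3,1) (4,2) (1,1) (0,2)
B attacks (0,0): no

Answer: no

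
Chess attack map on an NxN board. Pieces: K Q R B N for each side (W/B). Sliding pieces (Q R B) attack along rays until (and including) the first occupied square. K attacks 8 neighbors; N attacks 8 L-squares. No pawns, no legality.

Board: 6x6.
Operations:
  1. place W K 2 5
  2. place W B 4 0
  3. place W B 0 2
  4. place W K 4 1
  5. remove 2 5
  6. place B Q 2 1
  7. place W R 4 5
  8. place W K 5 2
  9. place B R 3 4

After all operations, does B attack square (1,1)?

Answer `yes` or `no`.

Answer: yes

Derivation:
Op 1: place WK@(2,5)
Op 2: place WB@(4,0)
Op 3: place WB@(0,2)
Op 4: place WK@(4,1)
Op 5: remove (2,5)
Op 6: place BQ@(2,1)
Op 7: place WR@(4,5)
Op 8: place WK@(5,2)
Op 9: place BR@(3,4)
Per-piece attacks for B:
  BQ@(2,1): attacks (2,2) (2,3) (2,4) (2,5) (2,0) (3,1) (4,1) (1,1) (0,1) (3,2) (4,3) (5,4) (3,0) (1,2) (0,3) (1,0) [ray(1,0) blocked at (4,1)]
  BR@(3,4): attacks (3,5) (3,3) (3,2) (3,1) (3,0) (4,4) (5,4) (2,4) (1,4) (0,4)
B attacks (1,1): yes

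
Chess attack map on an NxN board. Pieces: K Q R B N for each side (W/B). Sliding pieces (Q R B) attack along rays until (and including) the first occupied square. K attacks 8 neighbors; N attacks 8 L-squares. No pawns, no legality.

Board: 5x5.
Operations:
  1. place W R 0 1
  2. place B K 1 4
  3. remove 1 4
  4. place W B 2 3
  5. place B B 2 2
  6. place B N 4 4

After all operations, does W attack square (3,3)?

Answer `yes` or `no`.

Op 1: place WR@(0,1)
Op 2: place BK@(1,4)
Op 3: remove (1,4)
Op 4: place WB@(2,3)
Op 5: place BB@(2,2)
Op 6: place BN@(4,4)
Per-piece attacks for W:
  WR@(0,1): attacks (0,2) (0,3) (0,4) (0,0) (1,1) (2,1) (3,1) (4,1)
  WB@(2,3): attacks (3,4) (3,2) (4,1) (1,4) (1,2) (0,1) [ray(-1,-1) blocked at (0,1)]
W attacks (3,3): no

Answer: no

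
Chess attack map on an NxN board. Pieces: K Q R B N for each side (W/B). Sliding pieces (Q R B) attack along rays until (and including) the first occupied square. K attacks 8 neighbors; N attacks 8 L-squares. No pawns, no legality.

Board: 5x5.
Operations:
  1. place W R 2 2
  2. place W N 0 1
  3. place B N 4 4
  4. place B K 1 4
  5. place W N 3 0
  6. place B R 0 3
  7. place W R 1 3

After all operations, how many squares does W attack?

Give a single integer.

Op 1: place WR@(2,2)
Op 2: place WN@(0,1)
Op 3: place BN@(4,4)
Op 4: place BK@(1,4)
Op 5: place WN@(3,0)
Op 6: place BR@(0,3)
Op 7: place WR@(1,3)
Per-piece attacks for W:
  WN@(0,1): attacks (1,3) (2,2) (2,0)
  WR@(1,3): attacks (1,4) (1,2) (1,1) (1,0) (2,3) (3,3) (4,3) (0,3) [ray(0,1) blocked at (1,4); ray(-1,0) blocked at (0,3)]
  WR@(2,2): attacks (2,3) (2,4) (2,1) (2,0) (3,2) (4,2) (1,2) (0,2)
  WN@(3,0): attacks (4,2) (2,2) (1,1)
Union (16 distinct): (0,2) (0,3) (1,0) (1,1) (1,2) (1,3) (1,4) (2,0) (2,1) (2,2) (2,3) (2,4) (3,2) (3,3) (4,2) (4,3)

Answer: 16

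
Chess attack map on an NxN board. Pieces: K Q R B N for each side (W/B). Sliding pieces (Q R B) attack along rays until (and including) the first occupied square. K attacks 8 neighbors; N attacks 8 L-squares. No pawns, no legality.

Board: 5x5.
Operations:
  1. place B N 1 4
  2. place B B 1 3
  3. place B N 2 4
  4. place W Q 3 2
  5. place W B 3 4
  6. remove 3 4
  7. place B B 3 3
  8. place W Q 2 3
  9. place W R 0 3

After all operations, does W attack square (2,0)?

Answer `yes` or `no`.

Op 1: place BN@(1,4)
Op 2: place BB@(1,3)
Op 3: place BN@(2,4)
Op 4: place WQ@(3,2)
Op 5: place WB@(3,4)
Op 6: remove (3,4)
Op 7: place BB@(3,3)
Op 8: place WQ@(2,3)
Op 9: place WR@(0,3)
Per-piece attacks for W:
  WR@(0,3): attacks (0,4) (0,2) (0,1) (0,0) (1,3) [ray(1,0) blocked at (1,3)]
  WQ@(2,3): attacks (2,4) (2,2) (2,1) (2,0) (3,3) (1,3) (3,4) (3,2) (1,4) (1,2) (0,1) [ray(0,1) blocked at (2,4); ray(1,0) blocked at (3,3); ray(-1,0) blocked at (1,3); ray(1,-1) blocked at (3,2); ray(-1,1) blocked at (1,4)]
  WQ@(3,2): attacks (3,3) (3,1) (3,0) (4,2) (2,2) (1,2) (0,2) (4,3) (4,1) (2,3) (2,1) (1,0) [ray(0,1) blocked at (3,3); ray(-1,1) blocked at (2,3)]
W attacks (2,0): yes

Answer: yes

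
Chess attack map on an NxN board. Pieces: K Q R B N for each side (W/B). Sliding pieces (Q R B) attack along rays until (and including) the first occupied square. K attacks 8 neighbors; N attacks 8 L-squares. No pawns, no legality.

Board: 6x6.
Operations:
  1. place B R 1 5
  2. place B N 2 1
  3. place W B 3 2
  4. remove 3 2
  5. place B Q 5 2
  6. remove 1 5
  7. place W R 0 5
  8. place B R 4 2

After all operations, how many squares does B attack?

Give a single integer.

Answer: 22

Derivation:
Op 1: place BR@(1,5)
Op 2: place BN@(2,1)
Op 3: place WB@(3,2)
Op 4: remove (3,2)
Op 5: place BQ@(5,2)
Op 6: remove (1,5)
Op 7: place WR@(0,5)
Op 8: place BR@(4,2)
Per-piece attacks for B:
  BN@(2,1): attacks (3,3) (4,2) (1,3) (0,2) (4,0) (0,0)
  BR@(4,2): attacks (4,3) (4,4) (4,5) (4,1) (4,0) (5,2) (3,2) (2,2) (1,2) (0,2) [ray(1,0) blocked at (5,2)]
  BQ@(5,2): attacks (5,3) (5,4) (5,5) (5,1) (5,0) (4,2) (4,3) (3,4) (2,5) (4,1) (3,0) [ray(-1,0) blocked at (4,2)]
Union (22 distinct): (0,0) (0,2) (1,2) (1,3) (2,2) (2,5) (3,0) (3,2) (3,3) (3,4) (4,0) (4,1) (4,2) (4,3) (4,4) (4,5) (5,0) (5,1) (5,2) (5,3) (5,4) (5,5)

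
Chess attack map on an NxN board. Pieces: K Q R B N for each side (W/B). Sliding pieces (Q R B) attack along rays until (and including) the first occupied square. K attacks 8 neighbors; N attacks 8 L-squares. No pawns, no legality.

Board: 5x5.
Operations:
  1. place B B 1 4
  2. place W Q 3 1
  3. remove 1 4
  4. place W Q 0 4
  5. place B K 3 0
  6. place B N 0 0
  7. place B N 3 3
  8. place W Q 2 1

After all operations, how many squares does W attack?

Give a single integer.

Op 1: place BB@(1,4)
Op 2: place WQ@(3,1)
Op 3: remove (1,4)
Op 4: place WQ@(0,4)
Op 5: place BK@(3,0)
Op 6: place BN@(0,0)
Op 7: place BN@(3,3)
Op 8: place WQ@(2,1)
Per-piece attacks for W:
  WQ@(0,4): attacks (0,3) (0,2) (0,1) (0,0) (1,4) (2,4) (3,4) (4,4) (1,3) (2,2) (3,1) [ray(0,-1) blocked at (0,0); ray(1,-1) blocked at (3,1)]
  WQ@(2,1): attacks (2,2) (2,3) (2,4) (2,0) (3,1) (1,1) (0,1) (3,2) (4,3) (3,0) (1,2) (0,3) (1,0) [ray(1,0) blocked at (3,1); ray(1,-1) blocked at (3,0)]
  WQ@(3,1): attacks (3,2) (3,3) (3,0) (4,1) (2,1) (4,2) (4,0) (2,2) (1,3) (0,4) (2,0) [ray(0,1) blocked at (3,3); ray(0,-1) blocked at (3,0); ray(-1,0) blocked at (2,1); ray(-1,1) blocked at (0,4)]
Union (25 distinct): (0,0) (0,1) (0,2) (0,3) (0,4) (1,0) (1,1) (1,2) (1,3) (1,4) (2,0) (2,1) (2,2) (2,3) (2,4) (3,0) (3,1) (3,2) (3,3) (3,4) (4,0) (4,1) (4,2) (4,3) (4,4)

Answer: 25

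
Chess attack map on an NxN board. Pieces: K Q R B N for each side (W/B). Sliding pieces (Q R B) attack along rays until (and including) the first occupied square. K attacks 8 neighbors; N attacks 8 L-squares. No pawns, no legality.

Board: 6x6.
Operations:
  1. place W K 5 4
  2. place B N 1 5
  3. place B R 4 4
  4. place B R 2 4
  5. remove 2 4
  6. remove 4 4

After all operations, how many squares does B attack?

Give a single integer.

Op 1: place WK@(5,4)
Op 2: place BN@(1,5)
Op 3: place BR@(4,4)
Op 4: place BR@(2,4)
Op 5: remove (2,4)
Op 6: remove (4,4)
Per-piece attacks for B:
  BN@(1,5): attacks (2,3) (3,4) (0,3)
Union (3 distinct): (0,3) (2,3) (3,4)

Answer: 3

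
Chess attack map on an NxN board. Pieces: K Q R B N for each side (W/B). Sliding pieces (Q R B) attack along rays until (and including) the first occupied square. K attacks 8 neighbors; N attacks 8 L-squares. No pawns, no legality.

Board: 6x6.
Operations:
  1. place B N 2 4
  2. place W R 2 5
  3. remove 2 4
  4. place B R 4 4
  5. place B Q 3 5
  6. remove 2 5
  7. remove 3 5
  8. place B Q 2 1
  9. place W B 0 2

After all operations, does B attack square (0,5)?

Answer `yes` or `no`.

Answer: no

Derivation:
Op 1: place BN@(2,4)
Op 2: place WR@(2,5)
Op 3: remove (2,4)
Op 4: place BR@(4,4)
Op 5: place BQ@(3,5)
Op 6: remove (2,5)
Op 7: remove (3,5)
Op 8: place BQ@(2,1)
Op 9: place WB@(0,2)
Per-piece attacks for B:
  BQ@(2,1): attacks (2,2) (2,3) (2,4) (2,5) (2,0) (3,1) (4,1) (5,1) (1,1) (0,1) (3,2) (4,3) (5,4) (3,0) (1,2) (0,3) (1,0)
  BR@(4,4): attacks (4,5) (4,3) (4,2) (4,1) (4,0) (5,4) (3,4) (2,4) (1,4) (0,4)
B attacks (0,5): no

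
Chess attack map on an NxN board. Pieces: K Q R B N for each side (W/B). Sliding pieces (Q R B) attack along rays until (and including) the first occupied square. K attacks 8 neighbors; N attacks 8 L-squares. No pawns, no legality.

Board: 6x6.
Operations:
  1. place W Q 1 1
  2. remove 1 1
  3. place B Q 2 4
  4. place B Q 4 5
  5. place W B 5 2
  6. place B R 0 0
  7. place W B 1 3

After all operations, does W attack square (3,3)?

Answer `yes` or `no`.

Op 1: place WQ@(1,1)
Op 2: remove (1,1)
Op 3: place BQ@(2,4)
Op 4: place BQ@(4,5)
Op 5: place WB@(5,2)
Op 6: place BR@(0,0)
Op 7: place WB@(1,3)
Per-piece attacks for W:
  WB@(1,3): attacks (2,4) (2,2) (3,1) (4,0) (0,4) (0,2) [ray(1,1) blocked at (2,4)]
  WB@(5,2): attacks (4,3) (3,4) (2,5) (4,1) (3,0)
W attacks (3,3): no

Answer: no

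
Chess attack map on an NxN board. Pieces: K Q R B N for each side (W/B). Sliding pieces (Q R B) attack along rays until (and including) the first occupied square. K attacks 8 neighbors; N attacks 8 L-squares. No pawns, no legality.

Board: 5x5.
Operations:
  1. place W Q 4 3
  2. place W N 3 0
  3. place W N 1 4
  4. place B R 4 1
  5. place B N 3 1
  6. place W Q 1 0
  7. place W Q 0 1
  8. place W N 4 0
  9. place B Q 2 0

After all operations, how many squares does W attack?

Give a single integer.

Answer: 22

Derivation:
Op 1: place WQ@(4,3)
Op 2: place WN@(3,0)
Op 3: place WN@(1,4)
Op 4: place BR@(4,1)
Op 5: place BN@(3,1)
Op 6: place WQ@(1,0)
Op 7: place WQ@(0,1)
Op 8: place WN@(4,0)
Op 9: place BQ@(2,0)
Per-piece attacks for W:
  WQ@(0,1): attacks (0,2) (0,3) (0,4) (0,0) (1,1) (2,1) (3,1) (1,2) (2,3) (3,4) (1,0) [ray(1,0) blocked at (3,1); ray(1,-1) blocked at (1,0)]
  WQ@(1,0): attacks (1,1) (1,2) (1,3) (1,4) (2,0) (0,0) (2,1) (3,2) (4,3) (0,1) [ray(0,1) blocked at (1,4); ray(1,0) blocked at (2,0); ray(1,1) blocked at (4,3); ray(-1,1) blocked at (0,1)]
  WN@(1,4): attacks (2,2) (3,3) (0,2)
  WN@(3,0): attacks (4,2) (2,2) (1,1)
  WN@(4,0): attacks (3,2) (2,1)
  WQ@(4,3): attacks (4,4) (4,2) (4,1) (3,3) (2,3) (1,3) (0,3) (3,4) (3,2) (2,1) (1,0) [ray(0,-1) blocked at (4,1); ray(-1,-1) blocked at (1,0)]
Union (22 distinct): (0,0) (0,1) (0,2) (0,3) (0,4) (1,0) (1,1) (1,2) (1,3) (1,4) (2,0) (2,1) (2,2) (2,3) (3,1) (3,2) (3,3) (3,4) (4,1) (4,2) (4,3) (4,4)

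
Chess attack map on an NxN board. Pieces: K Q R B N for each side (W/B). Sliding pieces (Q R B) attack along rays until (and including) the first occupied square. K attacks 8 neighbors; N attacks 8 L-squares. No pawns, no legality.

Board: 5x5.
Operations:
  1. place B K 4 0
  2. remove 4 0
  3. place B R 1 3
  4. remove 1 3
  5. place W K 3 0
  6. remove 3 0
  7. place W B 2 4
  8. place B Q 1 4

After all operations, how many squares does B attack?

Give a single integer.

Answer: 10

Derivation:
Op 1: place BK@(4,0)
Op 2: remove (4,0)
Op 3: place BR@(1,3)
Op 4: remove (1,3)
Op 5: place WK@(3,0)
Op 6: remove (3,0)
Op 7: place WB@(2,4)
Op 8: place BQ@(1,4)
Per-piece attacks for B:
  BQ@(1,4): attacks (1,3) (1,2) (1,1) (1,0) (2,4) (0,4) (2,3) (3,2) (4,1) (0,3) [ray(1,0) blocked at (2,4)]
Union (10 distinct): (0,3) (0,4) (1,0) (1,1) (1,2) (1,3) (2,3) (2,4) (3,2) (4,1)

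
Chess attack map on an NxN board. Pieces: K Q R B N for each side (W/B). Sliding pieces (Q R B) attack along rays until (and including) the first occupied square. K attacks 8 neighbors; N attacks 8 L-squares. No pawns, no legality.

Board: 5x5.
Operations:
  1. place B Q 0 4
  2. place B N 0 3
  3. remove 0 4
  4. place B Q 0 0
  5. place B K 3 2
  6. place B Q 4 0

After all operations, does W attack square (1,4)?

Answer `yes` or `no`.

Op 1: place BQ@(0,4)
Op 2: place BN@(0,3)
Op 3: remove (0,4)
Op 4: place BQ@(0,0)
Op 5: place BK@(3,2)
Op 6: place BQ@(4,0)
Per-piece attacks for W:
W attacks (1,4): no

Answer: no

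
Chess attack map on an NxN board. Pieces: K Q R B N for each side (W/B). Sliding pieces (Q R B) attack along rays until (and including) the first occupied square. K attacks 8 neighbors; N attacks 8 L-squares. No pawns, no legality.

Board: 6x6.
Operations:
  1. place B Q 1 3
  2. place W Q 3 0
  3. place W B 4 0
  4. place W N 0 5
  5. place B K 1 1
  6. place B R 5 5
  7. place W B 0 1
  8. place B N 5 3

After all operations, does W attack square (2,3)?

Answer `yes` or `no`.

Answer: yes

Derivation:
Op 1: place BQ@(1,3)
Op 2: place WQ@(3,0)
Op 3: place WB@(4,0)
Op 4: place WN@(0,5)
Op 5: place BK@(1,1)
Op 6: place BR@(5,5)
Op 7: place WB@(0,1)
Op 8: place BN@(5,3)
Per-piece attacks for W:
  WB@(0,1): attacks (1,2) (2,3) (3,4) (4,5) (1,0)
  WN@(0,5): attacks (1,3) (2,4)
  WQ@(3,0): attacks (3,1) (3,2) (3,3) (3,4) (3,5) (4,0) (2,0) (1,0) (0,0) (4,1) (5,2) (2,1) (1,2) (0,3) [ray(1,0) blocked at (4,0)]
  WB@(4,0): attacks (5,1) (3,1) (2,2) (1,3) [ray(-1,1) blocked at (1,3)]
W attacks (2,3): yes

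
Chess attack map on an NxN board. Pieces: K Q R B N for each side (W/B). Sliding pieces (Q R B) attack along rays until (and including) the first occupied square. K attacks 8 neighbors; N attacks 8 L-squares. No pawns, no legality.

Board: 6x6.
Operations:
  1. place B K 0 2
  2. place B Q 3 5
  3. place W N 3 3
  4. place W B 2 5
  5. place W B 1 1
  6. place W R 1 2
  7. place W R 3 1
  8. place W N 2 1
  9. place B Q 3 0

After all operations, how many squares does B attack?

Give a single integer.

Op 1: place BK@(0,2)
Op 2: place BQ@(3,5)
Op 3: place WN@(3,3)
Op 4: place WB@(2,5)
Op 5: place WB@(1,1)
Op 6: place WR@(1,2)
Op 7: place WR@(3,1)
Op 8: place WN@(2,1)
Op 9: place BQ@(3,0)
Per-piece attacks for B:
  BK@(0,2): attacks (0,3) (0,1) (1,2) (1,3) (1,1)
  BQ@(3,0): attacks (3,1) (4,0) (5,0) (2,0) (1,0) (0,0) (4,1) (5,2) (2,1) [ray(0,1) blocked at (3,1); ray(-1,1) blocked at (2,1)]
  BQ@(3,5): attacks (3,4) (3,3) (4,5) (5,5) (2,5) (4,4) (5,3) (2,4) (1,3) (0,2) [ray(0,-1) blocked at (3,3); ray(-1,0) blocked at (2,5); ray(-1,-1) blocked at (0,2)]
Union (23 distinct): (0,0) (0,1) (0,2) (0,3) (1,0) (1,1) (1,2) (1,3) (2,0) (2,1) (2,4) (2,5) (3,1) (3,3) (3,4) (4,0) (4,1) (4,4) (4,5) (5,0) (5,2) (5,3) (5,5)

Answer: 23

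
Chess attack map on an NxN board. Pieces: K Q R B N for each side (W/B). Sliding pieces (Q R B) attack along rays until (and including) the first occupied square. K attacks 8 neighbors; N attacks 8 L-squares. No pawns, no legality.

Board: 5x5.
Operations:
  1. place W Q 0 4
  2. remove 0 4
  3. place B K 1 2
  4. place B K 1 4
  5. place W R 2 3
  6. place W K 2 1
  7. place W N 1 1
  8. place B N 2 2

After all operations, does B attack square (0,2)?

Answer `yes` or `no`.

Op 1: place WQ@(0,4)
Op 2: remove (0,4)
Op 3: place BK@(1,2)
Op 4: place BK@(1,4)
Op 5: place WR@(2,3)
Op 6: place WK@(2,1)
Op 7: place WN@(1,1)
Op 8: place BN@(2,2)
Per-piece attacks for B:
  BK@(1,2): attacks (1,3) (1,1) (2,2) (0,2) (2,3) (2,1) (0,3) (0,1)
  BK@(1,4): attacks (1,3) (2,4) (0,4) (2,3) (0,3)
  BN@(2,2): attacks (3,4) (4,3) (1,4) (0,3) (3,0) (4,1) (1,0) (0,1)
B attacks (0,2): yes

Answer: yes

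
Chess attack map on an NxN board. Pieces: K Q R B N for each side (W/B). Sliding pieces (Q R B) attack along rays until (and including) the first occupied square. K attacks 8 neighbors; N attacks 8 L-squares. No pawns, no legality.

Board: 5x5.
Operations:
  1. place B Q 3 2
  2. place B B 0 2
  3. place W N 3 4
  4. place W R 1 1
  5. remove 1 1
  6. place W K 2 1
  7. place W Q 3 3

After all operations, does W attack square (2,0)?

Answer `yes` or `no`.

Answer: yes

Derivation:
Op 1: place BQ@(3,2)
Op 2: place BB@(0,2)
Op 3: place WN@(3,4)
Op 4: place WR@(1,1)
Op 5: remove (1,1)
Op 6: place WK@(2,1)
Op 7: place WQ@(3,3)
Per-piece attacks for W:
  WK@(2,1): attacks (2,2) (2,0) (3,1) (1,1) (3,2) (3,0) (1,2) (1,0)
  WQ@(3,3): attacks (3,4) (3,2) (4,3) (2,3) (1,3) (0,3) (4,4) (4,2) (2,4) (2,2) (1,1) (0,0) [ray(0,1) blocked at (3,4); ray(0,-1) blocked at (3,2)]
  WN@(3,4): attacks (4,2) (2,2) (1,3)
W attacks (2,0): yes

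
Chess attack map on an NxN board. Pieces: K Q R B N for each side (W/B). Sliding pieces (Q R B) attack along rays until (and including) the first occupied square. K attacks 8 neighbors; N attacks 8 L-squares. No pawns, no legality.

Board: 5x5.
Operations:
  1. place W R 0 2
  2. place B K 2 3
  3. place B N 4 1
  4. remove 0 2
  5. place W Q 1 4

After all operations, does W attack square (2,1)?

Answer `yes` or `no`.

Answer: no

Derivation:
Op 1: place WR@(0,2)
Op 2: place BK@(2,3)
Op 3: place BN@(4,1)
Op 4: remove (0,2)
Op 5: place WQ@(1,4)
Per-piece attacks for W:
  WQ@(1,4): attacks (1,3) (1,2) (1,1) (1,0) (2,4) (3,4) (4,4) (0,4) (2,3) (0,3) [ray(1,-1) blocked at (2,3)]
W attacks (2,1): no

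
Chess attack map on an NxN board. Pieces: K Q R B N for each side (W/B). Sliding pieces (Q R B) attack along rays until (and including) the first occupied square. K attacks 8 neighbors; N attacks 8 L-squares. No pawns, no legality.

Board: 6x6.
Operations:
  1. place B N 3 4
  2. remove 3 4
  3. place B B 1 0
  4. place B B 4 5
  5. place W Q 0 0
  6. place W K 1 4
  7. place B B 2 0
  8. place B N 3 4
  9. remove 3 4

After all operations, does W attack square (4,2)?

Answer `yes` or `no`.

Op 1: place BN@(3,4)
Op 2: remove (3,4)
Op 3: place BB@(1,0)
Op 4: place BB@(4,5)
Op 5: place WQ@(0,0)
Op 6: place WK@(1,4)
Op 7: place BB@(2,0)
Op 8: place BN@(3,4)
Op 9: remove (3,4)
Per-piece attacks for W:
  WQ@(0,0): attacks (0,1) (0,2) (0,3) (0,4) (0,5) (1,0) (1,1) (2,2) (3,3) (4,4) (5,5) [ray(1,0) blocked at (1,0)]
  WK@(1,4): attacks (1,5) (1,3) (2,4) (0,4) (2,5) (2,3) (0,5) (0,3)
W attacks (4,2): no

Answer: no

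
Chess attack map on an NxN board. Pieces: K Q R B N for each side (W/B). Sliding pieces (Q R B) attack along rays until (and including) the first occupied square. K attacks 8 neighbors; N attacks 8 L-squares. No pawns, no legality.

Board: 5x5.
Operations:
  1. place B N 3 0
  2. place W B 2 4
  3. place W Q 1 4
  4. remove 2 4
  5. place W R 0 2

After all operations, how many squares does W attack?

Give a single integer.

Answer: 16

Derivation:
Op 1: place BN@(3,0)
Op 2: place WB@(2,4)
Op 3: place WQ@(1,4)
Op 4: remove (2,4)
Op 5: place WR@(0,2)
Per-piece attacks for W:
  WR@(0,2): attacks (0,3) (0,4) (0,1) (0,0) (1,2) (2,2) (3,2) (4,2)
  WQ@(1,4): attacks (1,3) (1,2) (1,1) (1,0) (2,4) (3,4) (4,4) (0,4) (2,3) (3,2) (4,1) (0,3)
Union (16 distinct): (0,0) (0,1) (0,3) (0,4) (1,0) (1,1) (1,2) (1,3) (2,2) (2,3) (2,4) (3,2) (3,4) (4,1) (4,2) (4,4)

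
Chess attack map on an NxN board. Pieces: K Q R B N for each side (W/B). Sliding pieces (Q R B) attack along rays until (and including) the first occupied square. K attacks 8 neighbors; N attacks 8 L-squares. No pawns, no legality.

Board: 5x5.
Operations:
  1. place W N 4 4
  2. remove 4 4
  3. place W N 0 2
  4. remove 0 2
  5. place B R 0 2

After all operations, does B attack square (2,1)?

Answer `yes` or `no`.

Op 1: place WN@(4,4)
Op 2: remove (4,4)
Op 3: place WN@(0,2)
Op 4: remove (0,2)
Op 5: place BR@(0,2)
Per-piece attacks for B:
  BR@(0,2): attacks (0,3) (0,4) (0,1) (0,0) (1,2) (2,2) (3,2) (4,2)
B attacks (2,1): no

Answer: no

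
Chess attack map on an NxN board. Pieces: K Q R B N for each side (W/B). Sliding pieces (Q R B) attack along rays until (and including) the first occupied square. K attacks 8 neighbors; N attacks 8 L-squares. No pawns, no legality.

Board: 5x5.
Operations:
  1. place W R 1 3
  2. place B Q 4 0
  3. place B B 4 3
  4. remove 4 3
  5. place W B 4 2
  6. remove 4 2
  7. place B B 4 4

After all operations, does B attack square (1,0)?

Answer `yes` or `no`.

Answer: yes

Derivation:
Op 1: place WR@(1,3)
Op 2: place BQ@(4,0)
Op 3: place BB@(4,3)
Op 4: remove (4,3)
Op 5: place WB@(4,2)
Op 6: remove (4,2)
Op 7: place BB@(4,4)
Per-piece attacks for B:
  BQ@(4,0): attacks (4,1) (4,2) (4,3) (4,4) (3,0) (2,0) (1,0) (0,0) (3,1) (2,2) (1,3) [ray(0,1) blocked at (4,4); ray(-1,1) blocked at (1,3)]
  BB@(4,4): attacks (3,3) (2,2) (1,1) (0,0)
B attacks (1,0): yes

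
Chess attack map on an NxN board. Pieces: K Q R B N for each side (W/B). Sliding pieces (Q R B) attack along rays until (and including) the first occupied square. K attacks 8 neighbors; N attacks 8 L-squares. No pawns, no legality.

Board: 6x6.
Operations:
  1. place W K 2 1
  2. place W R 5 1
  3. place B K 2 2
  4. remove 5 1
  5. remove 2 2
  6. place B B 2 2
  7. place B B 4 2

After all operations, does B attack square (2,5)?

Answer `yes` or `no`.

Op 1: place WK@(2,1)
Op 2: place WR@(5,1)
Op 3: place BK@(2,2)
Op 4: remove (5,1)
Op 5: remove (2,2)
Op 6: place BB@(2,2)
Op 7: place BB@(4,2)
Per-piece attacks for B:
  BB@(2,2): attacks (3,3) (4,4) (5,5) (3,1) (4,0) (1,3) (0,4) (1,1) (0,0)
  BB@(4,2): attacks (5,3) (5,1) (3,3) (2,4) (1,5) (3,1) (2,0)
B attacks (2,5): no

Answer: no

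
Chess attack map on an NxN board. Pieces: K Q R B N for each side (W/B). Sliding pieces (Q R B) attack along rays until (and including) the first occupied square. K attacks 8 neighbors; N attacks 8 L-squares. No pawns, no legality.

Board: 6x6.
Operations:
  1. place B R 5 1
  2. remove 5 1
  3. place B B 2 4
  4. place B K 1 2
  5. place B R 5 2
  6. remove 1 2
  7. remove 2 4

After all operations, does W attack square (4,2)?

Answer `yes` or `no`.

Answer: no

Derivation:
Op 1: place BR@(5,1)
Op 2: remove (5,1)
Op 3: place BB@(2,4)
Op 4: place BK@(1,2)
Op 5: place BR@(5,2)
Op 6: remove (1,2)
Op 7: remove (2,4)
Per-piece attacks for W:
W attacks (4,2): no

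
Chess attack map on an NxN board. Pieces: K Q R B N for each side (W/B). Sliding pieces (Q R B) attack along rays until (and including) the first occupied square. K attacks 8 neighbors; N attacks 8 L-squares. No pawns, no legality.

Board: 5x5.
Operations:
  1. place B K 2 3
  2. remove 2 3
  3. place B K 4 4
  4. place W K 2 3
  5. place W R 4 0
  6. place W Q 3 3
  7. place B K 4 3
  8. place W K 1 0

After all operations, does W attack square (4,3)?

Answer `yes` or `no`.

Op 1: place BK@(2,3)
Op 2: remove (2,3)
Op 3: place BK@(4,4)
Op 4: place WK@(2,3)
Op 5: place WR@(4,0)
Op 6: place WQ@(3,3)
Op 7: place BK@(4,3)
Op 8: place WK@(1,0)
Per-piece attacks for W:
  WK@(1,0): attacks (1,1) (2,0) (0,0) (2,1) (0,1)
  WK@(2,3): attacks (2,4) (2,2) (3,3) (1,3) (3,4) (3,2) (1,4) (1,2)
  WQ@(3,3): attacks (3,4) (3,2) (3,1) (3,0) (4,3) (2,3) (4,4) (4,2) (2,4) (2,2) (1,1) (0,0) [ray(1,0) blocked at (4,3); ray(-1,0) blocked at (2,3); ray(1,1) blocked at (4,4)]
  WR@(4,0): attacks (4,1) (4,2) (4,3) (3,0) (2,0) (1,0) [ray(0,1) blocked at (4,3); ray(-1,0) blocked at (1,0)]
W attacks (4,3): yes

Answer: yes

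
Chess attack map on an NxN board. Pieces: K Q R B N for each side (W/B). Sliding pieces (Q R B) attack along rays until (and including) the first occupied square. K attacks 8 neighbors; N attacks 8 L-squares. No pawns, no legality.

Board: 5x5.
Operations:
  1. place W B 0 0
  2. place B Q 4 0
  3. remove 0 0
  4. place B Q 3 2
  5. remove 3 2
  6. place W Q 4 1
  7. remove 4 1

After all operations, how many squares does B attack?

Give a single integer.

Op 1: place WB@(0,0)
Op 2: place BQ@(4,0)
Op 3: remove (0,0)
Op 4: place BQ@(3,2)
Op 5: remove (3,2)
Op 6: place WQ@(4,1)
Op 7: remove (4,1)
Per-piece attacks for B:
  BQ@(4,0): attacks (4,1) (4,2) (4,3) (4,4) (3,0) (2,0) (1,0) (0,0) (3,1) (2,2) (1,3) (0,4)
Union (12 distinct): (0,0) (0,4) (1,0) (1,3) (2,0) (2,2) (3,0) (3,1) (4,1) (4,2) (4,3) (4,4)

Answer: 12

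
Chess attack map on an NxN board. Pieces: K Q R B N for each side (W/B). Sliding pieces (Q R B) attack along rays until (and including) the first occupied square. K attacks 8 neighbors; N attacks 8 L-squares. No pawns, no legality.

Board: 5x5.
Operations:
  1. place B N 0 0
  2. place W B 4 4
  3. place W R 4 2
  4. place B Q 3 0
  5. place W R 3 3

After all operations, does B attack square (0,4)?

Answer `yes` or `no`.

Answer: no

Derivation:
Op 1: place BN@(0,0)
Op 2: place WB@(4,4)
Op 3: place WR@(4,2)
Op 4: place BQ@(3,0)
Op 5: place WR@(3,3)
Per-piece attacks for B:
  BN@(0,0): attacks (1,2) (2,1)
  BQ@(3,0): attacks (3,1) (3,2) (3,3) (4,0) (2,0) (1,0) (0,0) (4,1) (2,1) (1,2) (0,3) [ray(0,1) blocked at (3,3); ray(-1,0) blocked at (0,0)]
B attacks (0,4): no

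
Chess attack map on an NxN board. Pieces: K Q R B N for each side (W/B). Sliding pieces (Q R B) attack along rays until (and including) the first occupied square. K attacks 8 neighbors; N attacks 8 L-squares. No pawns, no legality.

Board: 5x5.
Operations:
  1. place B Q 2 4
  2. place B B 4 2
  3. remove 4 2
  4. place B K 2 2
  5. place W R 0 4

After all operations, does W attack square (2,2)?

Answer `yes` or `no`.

Answer: no

Derivation:
Op 1: place BQ@(2,4)
Op 2: place BB@(4,2)
Op 3: remove (4,2)
Op 4: place BK@(2,2)
Op 5: place WR@(0,4)
Per-piece attacks for W:
  WR@(0,4): attacks (0,3) (0,2) (0,1) (0,0) (1,4) (2,4) [ray(1,0) blocked at (2,4)]
W attacks (2,2): no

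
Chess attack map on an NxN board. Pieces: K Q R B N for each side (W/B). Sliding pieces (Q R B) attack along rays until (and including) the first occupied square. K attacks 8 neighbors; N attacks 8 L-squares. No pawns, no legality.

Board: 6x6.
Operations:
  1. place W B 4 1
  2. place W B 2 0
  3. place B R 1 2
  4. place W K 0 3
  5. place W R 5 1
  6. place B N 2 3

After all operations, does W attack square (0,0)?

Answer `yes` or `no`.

Op 1: place WB@(4,1)
Op 2: place WB@(2,0)
Op 3: place BR@(1,2)
Op 4: place WK@(0,3)
Op 5: place WR@(5,1)
Op 6: place BN@(2,3)
Per-piece attacks for W:
  WK@(0,3): attacks (0,4) (0,2) (1,3) (1,4) (1,2)
  WB@(2,0): attacks (3,1) (4,2) (5,3) (1,1) (0,2)
  WB@(4,1): attacks (5,2) (5,0) (3,2) (2,3) (3,0) [ray(-1,1) blocked at (2,3)]
  WR@(5,1): attacks (5,2) (5,3) (5,4) (5,5) (5,0) (4,1) [ray(-1,0) blocked at (4,1)]
W attacks (0,0): no

Answer: no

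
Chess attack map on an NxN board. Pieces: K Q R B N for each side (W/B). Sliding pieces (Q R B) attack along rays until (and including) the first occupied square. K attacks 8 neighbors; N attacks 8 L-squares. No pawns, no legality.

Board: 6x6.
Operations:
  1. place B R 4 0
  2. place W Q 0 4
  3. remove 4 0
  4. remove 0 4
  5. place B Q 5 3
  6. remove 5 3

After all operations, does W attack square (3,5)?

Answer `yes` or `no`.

Op 1: place BR@(4,0)
Op 2: place WQ@(0,4)
Op 3: remove (4,0)
Op 4: remove (0,4)
Op 5: place BQ@(5,3)
Op 6: remove (5,3)
Per-piece attacks for W:
W attacks (3,5): no

Answer: no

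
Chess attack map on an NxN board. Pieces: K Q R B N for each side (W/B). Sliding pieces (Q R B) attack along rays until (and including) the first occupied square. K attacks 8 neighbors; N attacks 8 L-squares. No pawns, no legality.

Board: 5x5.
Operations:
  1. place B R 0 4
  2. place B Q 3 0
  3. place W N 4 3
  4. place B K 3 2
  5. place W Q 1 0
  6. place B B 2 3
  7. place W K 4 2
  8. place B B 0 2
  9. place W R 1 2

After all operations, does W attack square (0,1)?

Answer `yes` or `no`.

Answer: yes

Derivation:
Op 1: place BR@(0,4)
Op 2: place BQ@(3,0)
Op 3: place WN@(4,3)
Op 4: place BK@(3,2)
Op 5: place WQ@(1,0)
Op 6: place BB@(2,3)
Op 7: place WK@(4,2)
Op 8: place BB@(0,2)
Op 9: place WR@(1,2)
Per-piece attacks for W:
  WQ@(1,0): attacks (1,1) (1,2) (2,0) (3,0) (0,0) (2,1) (3,2) (0,1) [ray(0,1) blocked at (1,2); ray(1,0) blocked at (3,0); ray(1,1) blocked at (3,2)]
  WR@(1,2): attacks (1,3) (1,4) (1,1) (1,0) (2,2) (3,2) (0,2) [ray(0,-1) blocked at (1,0); ray(1,0) blocked at (3,2); ray(-1,0) blocked at (0,2)]
  WK@(4,2): attacks (4,3) (4,1) (3,2) (3,3) (3,1)
  WN@(4,3): attacks (2,4) (3,1) (2,2)
W attacks (0,1): yes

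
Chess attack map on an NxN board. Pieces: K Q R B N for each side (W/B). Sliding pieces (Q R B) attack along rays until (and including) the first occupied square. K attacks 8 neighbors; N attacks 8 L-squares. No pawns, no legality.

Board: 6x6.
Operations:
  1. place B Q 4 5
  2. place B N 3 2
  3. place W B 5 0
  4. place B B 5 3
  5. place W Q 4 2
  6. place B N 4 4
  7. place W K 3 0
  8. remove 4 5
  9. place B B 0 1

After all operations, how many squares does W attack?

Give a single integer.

Answer: 14

Derivation:
Op 1: place BQ@(4,5)
Op 2: place BN@(3,2)
Op 3: place WB@(5,0)
Op 4: place BB@(5,3)
Op 5: place WQ@(4,2)
Op 6: place BN@(4,4)
Op 7: place WK@(3,0)
Op 8: remove (4,5)
Op 9: place BB@(0,1)
Per-piece attacks for W:
  WK@(3,0): attacks (3,1) (4,0) (2,0) (4,1) (2,1)
  WQ@(4,2): attacks (4,3) (4,4) (4,1) (4,0) (5,2) (3,2) (5,3) (5,1) (3,3) (2,4) (1,5) (3,1) (2,0) [ray(0,1) blocked at (4,4); ray(-1,0) blocked at (3,2); ray(1,1) blocked at (5,3)]
  WB@(5,0): attacks (4,1) (3,2) [ray(-1,1) blocked at (3,2)]
Union (14 distinct): (1,5) (2,0) (2,1) (2,4) (3,1) (3,2) (3,3) (4,0) (4,1) (4,3) (4,4) (5,1) (5,2) (5,3)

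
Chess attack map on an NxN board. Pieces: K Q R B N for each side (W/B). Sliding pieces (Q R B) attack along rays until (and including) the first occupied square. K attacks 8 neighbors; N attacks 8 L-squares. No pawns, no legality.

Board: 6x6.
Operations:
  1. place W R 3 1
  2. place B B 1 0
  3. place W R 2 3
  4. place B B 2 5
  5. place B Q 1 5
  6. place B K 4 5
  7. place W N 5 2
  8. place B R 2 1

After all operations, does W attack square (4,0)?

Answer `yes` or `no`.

Answer: yes

Derivation:
Op 1: place WR@(3,1)
Op 2: place BB@(1,0)
Op 3: place WR@(2,3)
Op 4: place BB@(2,5)
Op 5: place BQ@(1,5)
Op 6: place BK@(4,5)
Op 7: place WN@(5,2)
Op 8: place BR@(2,1)
Per-piece attacks for W:
  WR@(2,3): attacks (2,4) (2,5) (2,2) (2,1) (3,3) (4,3) (5,3) (1,3) (0,3) [ray(0,1) blocked at (2,5); ray(0,-1) blocked at (2,1)]
  WR@(3,1): attacks (3,2) (3,3) (3,4) (3,5) (3,0) (4,1) (5,1) (2,1) [ray(-1,0) blocked at (2,1)]
  WN@(5,2): attacks (4,4) (3,3) (4,0) (3,1)
W attacks (4,0): yes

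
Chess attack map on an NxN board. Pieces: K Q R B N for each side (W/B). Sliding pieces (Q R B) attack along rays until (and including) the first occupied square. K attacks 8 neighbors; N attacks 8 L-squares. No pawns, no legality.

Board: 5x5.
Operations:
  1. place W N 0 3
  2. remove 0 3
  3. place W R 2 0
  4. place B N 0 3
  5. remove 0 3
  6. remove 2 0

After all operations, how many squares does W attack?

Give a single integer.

Answer: 0

Derivation:
Op 1: place WN@(0,3)
Op 2: remove (0,3)
Op 3: place WR@(2,0)
Op 4: place BN@(0,3)
Op 5: remove (0,3)
Op 6: remove (2,0)
Per-piece attacks for W:
Union (0 distinct): (none)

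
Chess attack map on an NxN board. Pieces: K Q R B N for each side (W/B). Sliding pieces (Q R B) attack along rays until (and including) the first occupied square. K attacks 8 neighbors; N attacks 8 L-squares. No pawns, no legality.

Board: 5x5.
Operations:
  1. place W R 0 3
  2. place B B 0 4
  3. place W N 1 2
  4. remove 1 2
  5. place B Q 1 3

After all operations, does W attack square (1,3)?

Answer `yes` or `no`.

Op 1: place WR@(0,3)
Op 2: place BB@(0,4)
Op 3: place WN@(1,2)
Op 4: remove (1,2)
Op 5: place BQ@(1,3)
Per-piece attacks for W:
  WR@(0,3): attacks (0,4) (0,2) (0,1) (0,0) (1,3) [ray(0,1) blocked at (0,4); ray(1,0) blocked at (1,3)]
W attacks (1,3): yes

Answer: yes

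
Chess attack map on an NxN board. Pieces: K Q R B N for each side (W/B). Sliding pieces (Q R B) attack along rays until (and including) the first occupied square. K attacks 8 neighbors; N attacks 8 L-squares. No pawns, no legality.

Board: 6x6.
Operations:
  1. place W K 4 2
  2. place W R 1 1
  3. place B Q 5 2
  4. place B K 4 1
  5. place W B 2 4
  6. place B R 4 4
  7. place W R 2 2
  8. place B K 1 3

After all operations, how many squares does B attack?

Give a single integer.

Answer: 24

Derivation:
Op 1: place WK@(4,2)
Op 2: place WR@(1,1)
Op 3: place BQ@(5,2)
Op 4: place BK@(4,1)
Op 5: place WB@(2,4)
Op 6: place BR@(4,4)
Op 7: place WR@(2,2)
Op 8: place BK@(1,3)
Per-piece attacks for B:
  BK@(1,3): attacks (1,4) (1,2) (2,3) (0,3) (2,4) (2,2) (0,4) (0,2)
  BK@(4,1): attacks (4,2) (4,0) (5,1) (3,1) (5,2) (5,0) (3,2) (3,0)
  BR@(4,4): attacks (4,5) (4,3) (4,2) (5,4) (3,4) (2,4) [ray(0,-1) blocked at (4,2); ray(-1,0) blocked at (2,4)]
  BQ@(5,2): attacks (5,3) (5,4) (5,5) (5,1) (5,0) (4,2) (4,3) (3,4) (2,5) (4,1) [ray(-1,0) blocked at (4,2); ray(-1,-1) blocked at (4,1)]
Union (24 distinct): (0,2) (0,3) (0,4) (1,2) (1,4) (2,2) (2,3) (2,4) (2,5) (3,0) (3,1) (3,2) (3,4) (4,0) (4,1) (4,2) (4,3) (4,5) (5,0) (5,1) (5,2) (5,3) (5,4) (5,5)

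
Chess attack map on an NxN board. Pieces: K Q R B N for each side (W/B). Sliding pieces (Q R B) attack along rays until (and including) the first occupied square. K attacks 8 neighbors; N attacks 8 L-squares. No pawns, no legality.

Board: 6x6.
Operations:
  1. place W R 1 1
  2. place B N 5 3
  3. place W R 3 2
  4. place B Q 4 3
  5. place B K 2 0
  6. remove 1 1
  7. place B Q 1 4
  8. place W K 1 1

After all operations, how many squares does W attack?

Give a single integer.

Op 1: place WR@(1,1)
Op 2: place BN@(5,3)
Op 3: place WR@(3,2)
Op 4: place BQ@(4,3)
Op 5: place BK@(2,0)
Op 6: remove (1,1)
Op 7: place BQ@(1,4)
Op 8: place WK@(1,1)
Per-piece attacks for W:
  WK@(1,1): attacks (1,2) (1,0) (2,1) (0,1) (2,2) (2,0) (0,2) (0,0)
  WR@(3,2): attacks (3,3) (3,4) (3,5) (3,1) (3,0) (4,2) (5,2) (2,2) (1,2) (0,2)
Union (15 distinct): (0,0) (0,1) (0,2) (1,0) (1,2) (2,0) (2,1) (2,2) (3,0) (3,1) (3,3) (3,4) (3,5) (4,2) (5,2)

Answer: 15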